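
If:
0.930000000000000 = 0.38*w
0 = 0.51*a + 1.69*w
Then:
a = -8.11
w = 2.45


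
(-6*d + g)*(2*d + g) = -12*d^2 - 4*d*g + g^2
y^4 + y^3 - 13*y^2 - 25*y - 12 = (y - 4)*(y + 1)^2*(y + 3)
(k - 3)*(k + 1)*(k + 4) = k^3 + 2*k^2 - 11*k - 12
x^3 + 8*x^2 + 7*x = x*(x + 1)*(x + 7)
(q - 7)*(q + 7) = q^2 - 49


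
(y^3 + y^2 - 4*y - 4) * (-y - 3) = -y^4 - 4*y^3 + y^2 + 16*y + 12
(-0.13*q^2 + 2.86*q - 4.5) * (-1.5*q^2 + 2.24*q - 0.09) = 0.195*q^4 - 4.5812*q^3 + 13.1681*q^2 - 10.3374*q + 0.405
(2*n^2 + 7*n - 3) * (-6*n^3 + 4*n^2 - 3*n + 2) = -12*n^5 - 34*n^4 + 40*n^3 - 29*n^2 + 23*n - 6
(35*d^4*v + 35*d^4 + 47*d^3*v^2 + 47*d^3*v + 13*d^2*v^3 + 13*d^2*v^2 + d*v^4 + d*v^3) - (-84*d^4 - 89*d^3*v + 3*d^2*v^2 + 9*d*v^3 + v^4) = 35*d^4*v + 119*d^4 + 47*d^3*v^2 + 136*d^3*v + 13*d^2*v^3 + 10*d^2*v^2 + d*v^4 - 8*d*v^3 - v^4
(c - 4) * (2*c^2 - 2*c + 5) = 2*c^3 - 10*c^2 + 13*c - 20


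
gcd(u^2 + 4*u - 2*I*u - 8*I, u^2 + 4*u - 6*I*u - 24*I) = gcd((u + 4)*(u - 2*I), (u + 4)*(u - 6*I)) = u + 4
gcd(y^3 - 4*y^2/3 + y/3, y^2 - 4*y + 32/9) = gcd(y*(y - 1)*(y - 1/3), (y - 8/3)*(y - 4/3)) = 1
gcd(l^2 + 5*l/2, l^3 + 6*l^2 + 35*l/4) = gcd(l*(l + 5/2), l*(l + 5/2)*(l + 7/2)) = l^2 + 5*l/2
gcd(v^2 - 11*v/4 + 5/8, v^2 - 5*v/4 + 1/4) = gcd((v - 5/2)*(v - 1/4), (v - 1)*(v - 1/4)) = v - 1/4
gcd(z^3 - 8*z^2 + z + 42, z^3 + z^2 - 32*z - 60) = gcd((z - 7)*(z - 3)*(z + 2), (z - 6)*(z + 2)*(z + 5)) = z + 2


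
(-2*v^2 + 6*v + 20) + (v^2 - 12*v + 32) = -v^2 - 6*v + 52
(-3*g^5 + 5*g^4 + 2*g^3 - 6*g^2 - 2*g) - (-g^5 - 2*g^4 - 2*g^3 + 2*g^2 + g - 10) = -2*g^5 + 7*g^4 + 4*g^3 - 8*g^2 - 3*g + 10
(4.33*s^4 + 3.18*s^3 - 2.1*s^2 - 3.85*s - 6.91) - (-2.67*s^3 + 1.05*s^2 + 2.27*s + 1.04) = 4.33*s^4 + 5.85*s^3 - 3.15*s^2 - 6.12*s - 7.95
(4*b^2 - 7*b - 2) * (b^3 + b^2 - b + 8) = 4*b^5 - 3*b^4 - 13*b^3 + 37*b^2 - 54*b - 16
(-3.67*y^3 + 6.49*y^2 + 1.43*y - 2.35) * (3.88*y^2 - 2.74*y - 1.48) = -14.2396*y^5 + 35.237*y^4 - 6.8026*y^3 - 22.6414*y^2 + 4.3226*y + 3.478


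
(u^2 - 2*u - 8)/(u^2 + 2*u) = (u - 4)/u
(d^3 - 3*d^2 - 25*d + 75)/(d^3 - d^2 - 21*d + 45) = (d - 5)/(d - 3)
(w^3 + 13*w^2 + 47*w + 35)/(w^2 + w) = w + 12 + 35/w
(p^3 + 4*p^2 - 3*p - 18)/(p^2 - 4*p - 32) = (-p^3 - 4*p^2 + 3*p + 18)/(-p^2 + 4*p + 32)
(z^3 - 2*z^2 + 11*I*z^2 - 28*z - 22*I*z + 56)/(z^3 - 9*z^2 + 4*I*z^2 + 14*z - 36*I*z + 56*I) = (z + 7*I)/(z - 7)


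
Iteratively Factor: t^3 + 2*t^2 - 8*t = (t)*(t^2 + 2*t - 8) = t*(t + 4)*(t - 2)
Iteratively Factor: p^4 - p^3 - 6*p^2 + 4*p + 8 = (p + 2)*(p^3 - 3*p^2 + 4) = (p - 2)*(p + 2)*(p^2 - p - 2) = (p - 2)*(p + 1)*(p + 2)*(p - 2)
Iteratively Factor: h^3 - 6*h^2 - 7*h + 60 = (h - 4)*(h^2 - 2*h - 15) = (h - 4)*(h + 3)*(h - 5)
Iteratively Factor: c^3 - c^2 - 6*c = (c)*(c^2 - c - 6) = c*(c - 3)*(c + 2)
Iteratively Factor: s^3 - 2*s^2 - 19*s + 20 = (s + 4)*(s^2 - 6*s + 5) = (s - 1)*(s + 4)*(s - 5)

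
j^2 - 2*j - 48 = (j - 8)*(j + 6)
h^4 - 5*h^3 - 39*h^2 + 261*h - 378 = (h - 6)*(h - 3)^2*(h + 7)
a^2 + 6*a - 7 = (a - 1)*(a + 7)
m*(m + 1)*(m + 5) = m^3 + 6*m^2 + 5*m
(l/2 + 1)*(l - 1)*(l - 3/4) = l^3/2 + l^2/8 - 11*l/8 + 3/4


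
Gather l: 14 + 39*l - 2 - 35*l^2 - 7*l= -35*l^2 + 32*l + 12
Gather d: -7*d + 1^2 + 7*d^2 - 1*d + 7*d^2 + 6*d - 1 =14*d^2 - 2*d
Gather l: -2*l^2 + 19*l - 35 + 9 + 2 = -2*l^2 + 19*l - 24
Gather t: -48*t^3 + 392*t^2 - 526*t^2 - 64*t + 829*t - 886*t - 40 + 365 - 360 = -48*t^3 - 134*t^2 - 121*t - 35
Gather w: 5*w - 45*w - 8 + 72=64 - 40*w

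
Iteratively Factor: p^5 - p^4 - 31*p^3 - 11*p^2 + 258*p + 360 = (p - 5)*(p^4 + 4*p^3 - 11*p^2 - 66*p - 72) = (p - 5)*(p + 3)*(p^3 + p^2 - 14*p - 24) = (p - 5)*(p + 3)^2*(p^2 - 2*p - 8) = (p - 5)*(p + 2)*(p + 3)^2*(p - 4)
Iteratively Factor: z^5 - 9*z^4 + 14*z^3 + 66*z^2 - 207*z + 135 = (z - 3)*(z^4 - 6*z^3 - 4*z^2 + 54*z - 45) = (z - 5)*(z - 3)*(z^3 - z^2 - 9*z + 9) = (z - 5)*(z - 3)*(z - 1)*(z^2 - 9) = (z - 5)*(z - 3)*(z - 1)*(z + 3)*(z - 3)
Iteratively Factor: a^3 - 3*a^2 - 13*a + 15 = (a - 5)*(a^2 + 2*a - 3) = (a - 5)*(a - 1)*(a + 3)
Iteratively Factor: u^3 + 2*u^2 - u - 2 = (u + 1)*(u^2 + u - 2) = (u - 1)*(u + 1)*(u + 2)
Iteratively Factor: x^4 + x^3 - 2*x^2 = (x)*(x^3 + x^2 - 2*x) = x*(x - 1)*(x^2 + 2*x) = x*(x - 1)*(x + 2)*(x)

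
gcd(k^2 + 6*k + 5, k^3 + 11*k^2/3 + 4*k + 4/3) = k + 1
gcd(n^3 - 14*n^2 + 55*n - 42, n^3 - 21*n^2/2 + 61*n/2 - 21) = n^2 - 7*n + 6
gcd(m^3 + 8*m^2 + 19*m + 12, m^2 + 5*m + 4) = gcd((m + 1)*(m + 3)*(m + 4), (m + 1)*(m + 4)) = m^2 + 5*m + 4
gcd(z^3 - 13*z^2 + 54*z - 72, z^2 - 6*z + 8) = z - 4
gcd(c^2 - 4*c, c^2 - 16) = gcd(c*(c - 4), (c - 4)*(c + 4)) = c - 4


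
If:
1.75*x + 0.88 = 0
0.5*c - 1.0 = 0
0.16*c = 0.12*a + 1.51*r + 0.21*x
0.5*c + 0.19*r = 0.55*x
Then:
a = 88.09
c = 2.00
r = -6.72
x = -0.50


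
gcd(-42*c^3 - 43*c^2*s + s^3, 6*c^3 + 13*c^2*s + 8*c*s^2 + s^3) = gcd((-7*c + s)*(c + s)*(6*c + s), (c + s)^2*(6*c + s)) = 6*c^2 + 7*c*s + s^2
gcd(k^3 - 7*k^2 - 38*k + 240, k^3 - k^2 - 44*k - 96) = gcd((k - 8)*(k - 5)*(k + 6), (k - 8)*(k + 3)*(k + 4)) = k - 8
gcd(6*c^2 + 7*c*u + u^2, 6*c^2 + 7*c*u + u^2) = 6*c^2 + 7*c*u + u^2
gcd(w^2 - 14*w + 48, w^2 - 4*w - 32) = w - 8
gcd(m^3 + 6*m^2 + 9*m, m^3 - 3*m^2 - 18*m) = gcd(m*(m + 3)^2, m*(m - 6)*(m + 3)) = m^2 + 3*m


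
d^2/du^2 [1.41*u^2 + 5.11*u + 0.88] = 2.82000000000000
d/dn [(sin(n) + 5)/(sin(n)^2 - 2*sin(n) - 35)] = -cos(n)/(sin(n) - 7)^2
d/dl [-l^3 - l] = -3*l^2 - 1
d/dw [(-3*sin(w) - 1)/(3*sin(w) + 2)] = -3*cos(w)/(3*sin(w) + 2)^2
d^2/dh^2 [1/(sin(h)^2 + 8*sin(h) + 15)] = 2*(-2*sin(h)^4 - 12*sin(h)^3 + sin(h)^2 + 84*sin(h) + 49)/(sin(h)^2 + 8*sin(h) + 15)^3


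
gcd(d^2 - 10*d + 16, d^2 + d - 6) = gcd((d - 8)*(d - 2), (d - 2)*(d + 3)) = d - 2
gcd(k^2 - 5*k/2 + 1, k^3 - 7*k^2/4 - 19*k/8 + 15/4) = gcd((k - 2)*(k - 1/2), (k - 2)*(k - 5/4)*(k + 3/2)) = k - 2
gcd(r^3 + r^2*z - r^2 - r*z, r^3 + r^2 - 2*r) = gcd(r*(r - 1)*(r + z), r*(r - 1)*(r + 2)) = r^2 - r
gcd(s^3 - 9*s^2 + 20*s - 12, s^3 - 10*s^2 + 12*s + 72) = s - 6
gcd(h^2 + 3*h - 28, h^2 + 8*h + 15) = 1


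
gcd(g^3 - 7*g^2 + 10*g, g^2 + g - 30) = g - 5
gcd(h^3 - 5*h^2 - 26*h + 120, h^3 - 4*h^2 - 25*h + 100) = h^2 + h - 20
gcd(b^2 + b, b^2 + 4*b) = b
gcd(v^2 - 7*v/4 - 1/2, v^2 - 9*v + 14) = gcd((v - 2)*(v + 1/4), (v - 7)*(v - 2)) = v - 2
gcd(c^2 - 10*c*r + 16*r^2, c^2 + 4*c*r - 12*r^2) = -c + 2*r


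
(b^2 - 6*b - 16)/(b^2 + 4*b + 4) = (b - 8)/(b + 2)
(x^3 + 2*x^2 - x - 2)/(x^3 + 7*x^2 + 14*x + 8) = (x - 1)/(x + 4)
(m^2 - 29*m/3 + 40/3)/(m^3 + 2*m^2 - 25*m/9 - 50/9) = 3*(m - 8)/(3*m^2 + 11*m + 10)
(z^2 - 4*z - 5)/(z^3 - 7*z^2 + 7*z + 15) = 1/(z - 3)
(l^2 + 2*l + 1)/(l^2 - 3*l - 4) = (l + 1)/(l - 4)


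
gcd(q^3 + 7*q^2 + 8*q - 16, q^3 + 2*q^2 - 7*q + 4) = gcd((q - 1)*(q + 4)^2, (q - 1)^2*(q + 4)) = q^2 + 3*q - 4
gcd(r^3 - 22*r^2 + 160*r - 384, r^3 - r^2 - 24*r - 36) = r - 6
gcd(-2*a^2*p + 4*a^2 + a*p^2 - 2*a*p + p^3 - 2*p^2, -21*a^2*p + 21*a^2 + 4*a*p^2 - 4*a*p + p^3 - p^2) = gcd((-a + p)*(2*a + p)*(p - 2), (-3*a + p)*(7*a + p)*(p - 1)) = 1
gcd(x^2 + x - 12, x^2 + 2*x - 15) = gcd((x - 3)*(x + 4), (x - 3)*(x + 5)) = x - 3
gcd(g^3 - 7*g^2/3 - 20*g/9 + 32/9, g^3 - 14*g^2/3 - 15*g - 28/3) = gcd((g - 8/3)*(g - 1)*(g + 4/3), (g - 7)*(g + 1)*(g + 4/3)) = g + 4/3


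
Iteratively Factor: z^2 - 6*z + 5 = (z - 5)*(z - 1)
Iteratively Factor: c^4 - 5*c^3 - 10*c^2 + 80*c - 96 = (c - 3)*(c^3 - 2*c^2 - 16*c + 32) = (c - 3)*(c - 2)*(c^2 - 16) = (c - 3)*(c - 2)*(c + 4)*(c - 4)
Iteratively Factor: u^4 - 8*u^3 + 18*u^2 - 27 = (u - 3)*(u^3 - 5*u^2 + 3*u + 9) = (u - 3)^2*(u^2 - 2*u - 3) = (u - 3)^3*(u + 1)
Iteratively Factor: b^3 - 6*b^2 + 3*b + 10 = (b + 1)*(b^2 - 7*b + 10) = (b - 2)*(b + 1)*(b - 5)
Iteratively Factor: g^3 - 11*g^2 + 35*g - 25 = (g - 1)*(g^2 - 10*g + 25) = (g - 5)*(g - 1)*(g - 5)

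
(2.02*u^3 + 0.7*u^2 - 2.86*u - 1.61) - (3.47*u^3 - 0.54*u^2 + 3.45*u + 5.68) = -1.45*u^3 + 1.24*u^2 - 6.31*u - 7.29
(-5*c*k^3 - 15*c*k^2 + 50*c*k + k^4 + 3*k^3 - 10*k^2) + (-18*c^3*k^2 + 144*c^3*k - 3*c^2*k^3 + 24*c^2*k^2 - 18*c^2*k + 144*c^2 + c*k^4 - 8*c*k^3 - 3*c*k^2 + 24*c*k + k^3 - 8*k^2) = -18*c^3*k^2 + 144*c^3*k - 3*c^2*k^3 + 24*c^2*k^2 - 18*c^2*k + 144*c^2 + c*k^4 - 13*c*k^3 - 18*c*k^2 + 74*c*k + k^4 + 4*k^3 - 18*k^2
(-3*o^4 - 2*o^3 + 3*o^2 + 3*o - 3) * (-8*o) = 24*o^5 + 16*o^4 - 24*o^3 - 24*o^2 + 24*o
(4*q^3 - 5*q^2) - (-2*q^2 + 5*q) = 4*q^3 - 3*q^2 - 5*q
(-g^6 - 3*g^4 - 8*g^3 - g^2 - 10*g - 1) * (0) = 0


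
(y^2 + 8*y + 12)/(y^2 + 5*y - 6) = (y + 2)/(y - 1)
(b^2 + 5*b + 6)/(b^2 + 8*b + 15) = (b + 2)/(b + 5)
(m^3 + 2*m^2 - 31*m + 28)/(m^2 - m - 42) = (-m^3 - 2*m^2 + 31*m - 28)/(-m^2 + m + 42)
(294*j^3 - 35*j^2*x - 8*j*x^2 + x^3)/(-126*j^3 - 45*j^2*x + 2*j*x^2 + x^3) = (-7*j + x)/(3*j + x)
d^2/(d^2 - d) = d/(d - 1)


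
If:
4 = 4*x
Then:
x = 1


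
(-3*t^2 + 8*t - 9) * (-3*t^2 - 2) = 9*t^4 - 24*t^3 + 33*t^2 - 16*t + 18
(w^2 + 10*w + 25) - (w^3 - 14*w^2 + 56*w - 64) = -w^3 + 15*w^2 - 46*w + 89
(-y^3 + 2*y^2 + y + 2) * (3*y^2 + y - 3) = -3*y^5 + 5*y^4 + 8*y^3 + y^2 - y - 6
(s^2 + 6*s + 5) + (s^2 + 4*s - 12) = 2*s^2 + 10*s - 7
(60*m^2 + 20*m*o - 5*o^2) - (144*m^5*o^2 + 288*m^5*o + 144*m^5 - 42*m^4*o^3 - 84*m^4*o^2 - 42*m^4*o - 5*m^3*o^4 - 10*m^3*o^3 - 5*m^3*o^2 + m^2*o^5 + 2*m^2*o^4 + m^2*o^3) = -144*m^5*o^2 - 288*m^5*o - 144*m^5 + 42*m^4*o^3 + 84*m^4*o^2 + 42*m^4*o + 5*m^3*o^4 + 10*m^3*o^3 + 5*m^3*o^2 - m^2*o^5 - 2*m^2*o^4 - m^2*o^3 + 60*m^2 + 20*m*o - 5*o^2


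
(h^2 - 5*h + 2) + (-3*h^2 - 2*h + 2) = -2*h^2 - 7*h + 4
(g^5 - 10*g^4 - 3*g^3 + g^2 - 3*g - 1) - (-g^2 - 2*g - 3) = g^5 - 10*g^4 - 3*g^3 + 2*g^2 - g + 2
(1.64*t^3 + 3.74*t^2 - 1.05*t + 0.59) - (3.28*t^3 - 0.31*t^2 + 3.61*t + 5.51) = -1.64*t^3 + 4.05*t^2 - 4.66*t - 4.92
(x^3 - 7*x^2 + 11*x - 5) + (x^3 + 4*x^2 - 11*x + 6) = 2*x^3 - 3*x^2 + 1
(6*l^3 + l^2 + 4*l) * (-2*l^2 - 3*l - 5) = -12*l^5 - 20*l^4 - 41*l^3 - 17*l^2 - 20*l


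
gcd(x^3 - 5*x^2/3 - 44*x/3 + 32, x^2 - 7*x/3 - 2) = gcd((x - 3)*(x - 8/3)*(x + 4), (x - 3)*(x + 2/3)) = x - 3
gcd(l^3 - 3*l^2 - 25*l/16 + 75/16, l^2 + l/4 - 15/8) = l - 5/4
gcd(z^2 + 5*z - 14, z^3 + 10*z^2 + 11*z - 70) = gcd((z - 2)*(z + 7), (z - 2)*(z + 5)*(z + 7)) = z^2 + 5*z - 14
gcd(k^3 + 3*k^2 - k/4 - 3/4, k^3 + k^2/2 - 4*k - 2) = k + 1/2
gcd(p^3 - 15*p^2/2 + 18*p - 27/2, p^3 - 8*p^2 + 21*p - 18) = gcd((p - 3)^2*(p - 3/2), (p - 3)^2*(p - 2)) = p^2 - 6*p + 9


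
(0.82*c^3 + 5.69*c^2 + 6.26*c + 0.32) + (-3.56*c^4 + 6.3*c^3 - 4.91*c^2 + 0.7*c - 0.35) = -3.56*c^4 + 7.12*c^3 + 0.78*c^2 + 6.96*c - 0.03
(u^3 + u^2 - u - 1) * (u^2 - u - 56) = u^5 - 58*u^3 - 56*u^2 + 57*u + 56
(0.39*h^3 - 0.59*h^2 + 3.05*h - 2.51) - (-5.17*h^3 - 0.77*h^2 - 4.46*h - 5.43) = 5.56*h^3 + 0.18*h^2 + 7.51*h + 2.92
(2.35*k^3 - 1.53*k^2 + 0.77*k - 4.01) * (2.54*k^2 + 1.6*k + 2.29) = 5.969*k^5 - 0.1262*k^4 + 4.8893*k^3 - 12.4571*k^2 - 4.6527*k - 9.1829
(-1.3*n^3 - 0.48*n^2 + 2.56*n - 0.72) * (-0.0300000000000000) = 0.039*n^3 + 0.0144*n^2 - 0.0768*n + 0.0216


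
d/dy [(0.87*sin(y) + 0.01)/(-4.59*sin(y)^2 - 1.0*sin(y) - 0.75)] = (3.9933*sin(y)^2 + 0.0918*sin(y) - 0.6425)*cos(y)/(21.0681*sin(y)^4 + 9.18*sin(y)^3 + 7.885*sin(y)^2 + 1.5*sin(y) + 0.5625)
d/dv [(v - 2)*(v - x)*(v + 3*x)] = 3*v^2 + 4*v*x - 4*v - 3*x^2 - 4*x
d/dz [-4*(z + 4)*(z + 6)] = -8*z - 40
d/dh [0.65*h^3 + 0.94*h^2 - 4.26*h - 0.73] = 1.95*h^2 + 1.88*h - 4.26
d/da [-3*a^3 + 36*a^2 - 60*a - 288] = -9*a^2 + 72*a - 60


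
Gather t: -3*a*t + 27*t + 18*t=t*(45 - 3*a)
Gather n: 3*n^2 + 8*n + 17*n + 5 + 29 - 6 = 3*n^2 + 25*n + 28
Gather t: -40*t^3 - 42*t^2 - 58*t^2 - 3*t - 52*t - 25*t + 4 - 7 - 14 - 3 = -40*t^3 - 100*t^2 - 80*t - 20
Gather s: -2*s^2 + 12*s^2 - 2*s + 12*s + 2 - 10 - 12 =10*s^2 + 10*s - 20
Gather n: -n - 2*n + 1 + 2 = 3 - 3*n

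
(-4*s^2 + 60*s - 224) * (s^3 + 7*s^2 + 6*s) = -4*s^5 + 32*s^4 + 172*s^3 - 1208*s^2 - 1344*s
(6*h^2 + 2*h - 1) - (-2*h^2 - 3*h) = 8*h^2 + 5*h - 1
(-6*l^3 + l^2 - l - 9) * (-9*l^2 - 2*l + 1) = 54*l^5 + 3*l^4 + l^3 + 84*l^2 + 17*l - 9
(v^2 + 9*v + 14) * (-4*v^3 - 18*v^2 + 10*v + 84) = -4*v^5 - 54*v^4 - 208*v^3 - 78*v^2 + 896*v + 1176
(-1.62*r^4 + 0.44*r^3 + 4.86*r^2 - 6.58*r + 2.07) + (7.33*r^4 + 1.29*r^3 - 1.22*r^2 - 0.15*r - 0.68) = 5.71*r^4 + 1.73*r^3 + 3.64*r^2 - 6.73*r + 1.39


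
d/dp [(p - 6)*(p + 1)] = 2*p - 5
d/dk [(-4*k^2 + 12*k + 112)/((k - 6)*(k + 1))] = 8*(k^2 - 22*k + 61)/(k^4 - 10*k^3 + 13*k^2 + 60*k + 36)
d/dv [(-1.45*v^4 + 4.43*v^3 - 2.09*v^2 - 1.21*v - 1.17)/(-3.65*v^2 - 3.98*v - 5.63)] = (10.585*v^5 + 1.1435*v^4 - 2.6088*v^3 - 70.921*v^2 + 14.9924*v + 2.1557)/(13.3225*v^4 + 29.054*v^3 + 56.9394*v^2 + 44.8148*v + 31.6969)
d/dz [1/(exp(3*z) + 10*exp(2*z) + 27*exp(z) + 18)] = (-3*exp(2*z) - 20*exp(z) - 27)*exp(z)/(exp(3*z) + 10*exp(2*z) + 27*exp(z) + 18)^2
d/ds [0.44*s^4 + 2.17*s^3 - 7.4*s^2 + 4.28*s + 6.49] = 1.76*s^3 + 6.51*s^2 - 14.8*s + 4.28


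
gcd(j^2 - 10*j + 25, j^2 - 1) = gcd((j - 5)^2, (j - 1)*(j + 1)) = 1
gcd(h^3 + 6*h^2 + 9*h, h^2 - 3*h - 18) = h + 3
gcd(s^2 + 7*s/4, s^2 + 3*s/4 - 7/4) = s + 7/4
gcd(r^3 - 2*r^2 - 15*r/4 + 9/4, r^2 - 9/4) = r + 3/2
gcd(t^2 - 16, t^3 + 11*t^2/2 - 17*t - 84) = t - 4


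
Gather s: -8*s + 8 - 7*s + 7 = 15 - 15*s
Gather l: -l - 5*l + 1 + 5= 6 - 6*l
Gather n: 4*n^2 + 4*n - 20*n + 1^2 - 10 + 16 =4*n^2 - 16*n + 7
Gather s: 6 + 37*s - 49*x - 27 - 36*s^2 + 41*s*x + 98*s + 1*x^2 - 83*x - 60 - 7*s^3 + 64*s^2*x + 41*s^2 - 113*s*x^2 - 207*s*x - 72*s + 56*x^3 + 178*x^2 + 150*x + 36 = -7*s^3 + s^2*(64*x + 5) + s*(-113*x^2 - 166*x + 63) + 56*x^3 + 179*x^2 + 18*x - 45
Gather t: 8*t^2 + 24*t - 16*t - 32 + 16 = 8*t^2 + 8*t - 16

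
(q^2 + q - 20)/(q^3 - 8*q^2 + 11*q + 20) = (q + 5)/(q^2 - 4*q - 5)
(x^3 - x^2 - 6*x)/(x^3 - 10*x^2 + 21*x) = (x + 2)/(x - 7)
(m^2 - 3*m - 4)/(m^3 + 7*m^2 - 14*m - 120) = (m + 1)/(m^2 + 11*m + 30)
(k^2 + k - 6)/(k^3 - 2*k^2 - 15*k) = (k - 2)/(k*(k - 5))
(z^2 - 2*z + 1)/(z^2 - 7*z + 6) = (z - 1)/(z - 6)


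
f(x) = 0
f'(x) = 0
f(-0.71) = 0.00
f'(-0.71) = 0.00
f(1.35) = 0.00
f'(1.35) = 0.00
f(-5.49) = 0.00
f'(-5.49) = 0.00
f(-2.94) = 0.00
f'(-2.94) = 0.00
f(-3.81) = 0.00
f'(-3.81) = 0.00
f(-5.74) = 0.00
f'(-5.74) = 0.00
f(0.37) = 0.00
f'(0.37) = 0.00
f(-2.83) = 0.00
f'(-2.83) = 0.00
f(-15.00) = 0.00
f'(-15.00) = 0.00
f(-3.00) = 0.00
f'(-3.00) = 0.00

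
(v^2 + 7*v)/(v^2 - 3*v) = (v + 7)/(v - 3)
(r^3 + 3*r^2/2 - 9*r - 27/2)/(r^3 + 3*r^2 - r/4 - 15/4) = 2*(r^2 - 9)/(2*r^2 + 3*r - 5)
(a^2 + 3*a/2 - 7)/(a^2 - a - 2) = (a + 7/2)/(a + 1)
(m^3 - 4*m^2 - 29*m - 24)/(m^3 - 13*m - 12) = (m - 8)/(m - 4)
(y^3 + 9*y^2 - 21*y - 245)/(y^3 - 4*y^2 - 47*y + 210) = (y + 7)/(y - 6)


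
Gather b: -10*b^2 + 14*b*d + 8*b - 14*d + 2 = -10*b^2 + b*(14*d + 8) - 14*d + 2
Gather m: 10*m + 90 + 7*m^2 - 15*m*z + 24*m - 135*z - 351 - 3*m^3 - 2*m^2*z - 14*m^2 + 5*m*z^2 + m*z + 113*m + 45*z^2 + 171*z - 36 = -3*m^3 + m^2*(-2*z - 7) + m*(5*z^2 - 14*z + 147) + 45*z^2 + 36*z - 297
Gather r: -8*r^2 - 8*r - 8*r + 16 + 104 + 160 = -8*r^2 - 16*r + 280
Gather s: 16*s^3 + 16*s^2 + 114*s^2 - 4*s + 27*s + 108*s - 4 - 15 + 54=16*s^3 + 130*s^2 + 131*s + 35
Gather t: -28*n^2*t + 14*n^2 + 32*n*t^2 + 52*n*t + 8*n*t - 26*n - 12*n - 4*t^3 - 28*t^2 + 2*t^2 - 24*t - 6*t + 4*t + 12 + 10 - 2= 14*n^2 - 38*n - 4*t^3 + t^2*(32*n - 26) + t*(-28*n^2 + 60*n - 26) + 20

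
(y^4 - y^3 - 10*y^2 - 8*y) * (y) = y^5 - y^4 - 10*y^3 - 8*y^2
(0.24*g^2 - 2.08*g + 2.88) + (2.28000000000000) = 0.24*g^2 - 2.08*g + 5.16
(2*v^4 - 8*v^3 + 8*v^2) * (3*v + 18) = 6*v^5 + 12*v^4 - 120*v^3 + 144*v^2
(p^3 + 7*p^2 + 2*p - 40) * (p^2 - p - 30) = p^5 + 6*p^4 - 35*p^3 - 252*p^2 - 20*p + 1200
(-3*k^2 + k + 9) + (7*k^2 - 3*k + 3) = 4*k^2 - 2*k + 12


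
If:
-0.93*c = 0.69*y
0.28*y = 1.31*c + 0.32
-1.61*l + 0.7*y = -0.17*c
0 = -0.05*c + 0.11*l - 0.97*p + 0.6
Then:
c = -0.19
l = 0.09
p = 0.64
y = 0.26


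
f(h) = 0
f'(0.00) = 0.00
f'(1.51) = 0.00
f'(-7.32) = 0.00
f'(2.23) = 0.00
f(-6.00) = 0.00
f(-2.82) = 0.00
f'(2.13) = 0.00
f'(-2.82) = 0.00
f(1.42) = 0.00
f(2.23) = 0.00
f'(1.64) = 0.00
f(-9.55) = 0.00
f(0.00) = 0.00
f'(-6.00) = 0.00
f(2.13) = 0.00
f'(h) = 0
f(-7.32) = 0.00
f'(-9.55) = 0.00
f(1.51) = 0.00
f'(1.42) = 0.00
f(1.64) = 0.00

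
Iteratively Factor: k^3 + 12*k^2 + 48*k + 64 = (k + 4)*(k^2 + 8*k + 16) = (k + 4)^2*(k + 4)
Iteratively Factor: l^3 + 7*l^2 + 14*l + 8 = (l + 2)*(l^2 + 5*l + 4) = (l + 2)*(l + 4)*(l + 1)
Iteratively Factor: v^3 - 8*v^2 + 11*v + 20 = (v - 4)*(v^2 - 4*v - 5) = (v - 4)*(v + 1)*(v - 5)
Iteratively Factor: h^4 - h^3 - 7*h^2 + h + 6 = (h + 2)*(h^3 - 3*h^2 - h + 3) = (h - 3)*(h + 2)*(h^2 - 1) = (h - 3)*(h - 1)*(h + 2)*(h + 1)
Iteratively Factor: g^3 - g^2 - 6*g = (g - 3)*(g^2 + 2*g) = (g - 3)*(g + 2)*(g)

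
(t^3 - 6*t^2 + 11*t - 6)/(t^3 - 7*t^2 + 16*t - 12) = (t - 1)/(t - 2)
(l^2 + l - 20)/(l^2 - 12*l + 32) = (l + 5)/(l - 8)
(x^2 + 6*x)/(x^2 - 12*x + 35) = x*(x + 6)/(x^2 - 12*x + 35)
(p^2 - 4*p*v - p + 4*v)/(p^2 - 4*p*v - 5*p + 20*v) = (p - 1)/(p - 5)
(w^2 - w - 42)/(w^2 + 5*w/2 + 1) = 2*(w^2 - w - 42)/(2*w^2 + 5*w + 2)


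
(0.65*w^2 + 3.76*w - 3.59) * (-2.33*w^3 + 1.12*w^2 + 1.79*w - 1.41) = -1.5145*w^5 - 8.0328*w^4 + 13.7394*w^3 + 1.7931*w^2 - 11.7277*w + 5.0619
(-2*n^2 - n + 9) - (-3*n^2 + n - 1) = n^2 - 2*n + 10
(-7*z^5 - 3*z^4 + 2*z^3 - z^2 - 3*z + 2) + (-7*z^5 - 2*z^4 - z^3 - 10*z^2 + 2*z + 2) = -14*z^5 - 5*z^4 + z^3 - 11*z^2 - z + 4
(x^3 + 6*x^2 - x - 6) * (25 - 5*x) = -5*x^4 - 5*x^3 + 155*x^2 + 5*x - 150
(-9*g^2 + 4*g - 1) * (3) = -27*g^2 + 12*g - 3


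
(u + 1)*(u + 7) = u^2 + 8*u + 7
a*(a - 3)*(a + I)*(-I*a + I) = -I*a^4 + a^3 + 4*I*a^3 - 4*a^2 - 3*I*a^2 + 3*a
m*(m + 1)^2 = m^3 + 2*m^2 + m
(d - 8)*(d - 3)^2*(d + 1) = d^4 - 13*d^3 + 43*d^2 - 15*d - 72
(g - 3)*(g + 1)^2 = g^3 - g^2 - 5*g - 3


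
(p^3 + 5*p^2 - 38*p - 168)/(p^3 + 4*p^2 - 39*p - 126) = (p + 4)/(p + 3)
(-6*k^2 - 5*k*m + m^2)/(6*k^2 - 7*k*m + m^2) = (-k - m)/(k - m)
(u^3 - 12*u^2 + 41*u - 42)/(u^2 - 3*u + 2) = (u^2 - 10*u + 21)/(u - 1)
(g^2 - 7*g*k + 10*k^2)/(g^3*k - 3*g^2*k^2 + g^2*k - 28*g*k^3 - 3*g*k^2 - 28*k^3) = (-g^2 + 7*g*k - 10*k^2)/(k*(-g^3 + 3*g^2*k - g^2 + 28*g*k^2 + 3*g*k + 28*k^2))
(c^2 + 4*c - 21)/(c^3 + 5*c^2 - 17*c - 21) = 1/(c + 1)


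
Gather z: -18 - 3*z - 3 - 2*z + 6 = -5*z - 15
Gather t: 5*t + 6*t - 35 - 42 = 11*t - 77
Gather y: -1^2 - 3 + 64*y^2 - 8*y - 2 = 64*y^2 - 8*y - 6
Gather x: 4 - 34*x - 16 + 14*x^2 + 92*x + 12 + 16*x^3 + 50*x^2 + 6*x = 16*x^3 + 64*x^2 + 64*x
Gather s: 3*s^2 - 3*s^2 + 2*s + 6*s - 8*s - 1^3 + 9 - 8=0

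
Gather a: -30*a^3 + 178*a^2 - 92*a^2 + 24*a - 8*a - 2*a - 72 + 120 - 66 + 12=-30*a^3 + 86*a^2 + 14*a - 6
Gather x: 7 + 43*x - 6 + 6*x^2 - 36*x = 6*x^2 + 7*x + 1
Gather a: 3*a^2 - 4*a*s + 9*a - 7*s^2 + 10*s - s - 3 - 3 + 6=3*a^2 + a*(9 - 4*s) - 7*s^2 + 9*s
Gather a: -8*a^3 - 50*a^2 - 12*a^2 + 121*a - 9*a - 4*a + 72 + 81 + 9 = -8*a^3 - 62*a^2 + 108*a + 162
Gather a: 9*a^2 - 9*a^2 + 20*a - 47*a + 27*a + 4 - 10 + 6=0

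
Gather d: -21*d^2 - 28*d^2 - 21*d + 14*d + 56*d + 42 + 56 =-49*d^2 + 49*d + 98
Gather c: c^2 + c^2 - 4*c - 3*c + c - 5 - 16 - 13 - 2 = 2*c^2 - 6*c - 36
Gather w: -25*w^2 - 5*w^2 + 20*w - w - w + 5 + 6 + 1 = -30*w^2 + 18*w + 12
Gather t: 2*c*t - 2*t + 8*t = t*(2*c + 6)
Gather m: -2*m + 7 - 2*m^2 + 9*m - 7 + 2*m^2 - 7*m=0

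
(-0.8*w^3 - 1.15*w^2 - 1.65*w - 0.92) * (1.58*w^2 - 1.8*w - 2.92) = -1.264*w^5 - 0.377*w^4 + 1.799*w^3 + 4.8744*w^2 + 6.474*w + 2.6864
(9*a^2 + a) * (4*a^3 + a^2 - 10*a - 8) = 36*a^5 + 13*a^4 - 89*a^3 - 82*a^2 - 8*a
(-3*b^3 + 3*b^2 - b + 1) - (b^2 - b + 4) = -3*b^3 + 2*b^2 - 3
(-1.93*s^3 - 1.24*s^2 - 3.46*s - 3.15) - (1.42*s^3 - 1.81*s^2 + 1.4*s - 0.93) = -3.35*s^3 + 0.57*s^2 - 4.86*s - 2.22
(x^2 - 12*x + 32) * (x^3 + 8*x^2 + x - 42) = x^5 - 4*x^4 - 63*x^3 + 202*x^2 + 536*x - 1344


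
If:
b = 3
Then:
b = 3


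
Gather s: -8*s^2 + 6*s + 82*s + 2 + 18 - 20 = -8*s^2 + 88*s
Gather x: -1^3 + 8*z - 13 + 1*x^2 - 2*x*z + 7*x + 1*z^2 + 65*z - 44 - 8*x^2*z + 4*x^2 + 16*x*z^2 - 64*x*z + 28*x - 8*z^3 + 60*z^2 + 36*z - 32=x^2*(5 - 8*z) + x*(16*z^2 - 66*z + 35) - 8*z^3 + 61*z^2 + 109*z - 90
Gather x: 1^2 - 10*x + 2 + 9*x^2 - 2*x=9*x^2 - 12*x + 3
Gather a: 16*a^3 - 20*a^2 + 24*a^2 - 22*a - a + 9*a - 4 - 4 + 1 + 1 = 16*a^3 + 4*a^2 - 14*a - 6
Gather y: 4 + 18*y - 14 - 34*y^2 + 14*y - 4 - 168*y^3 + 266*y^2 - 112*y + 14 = -168*y^3 + 232*y^2 - 80*y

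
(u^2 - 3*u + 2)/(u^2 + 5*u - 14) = (u - 1)/(u + 7)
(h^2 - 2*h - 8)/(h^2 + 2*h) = (h - 4)/h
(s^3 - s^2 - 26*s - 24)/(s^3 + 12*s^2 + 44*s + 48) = (s^2 - 5*s - 6)/(s^2 + 8*s + 12)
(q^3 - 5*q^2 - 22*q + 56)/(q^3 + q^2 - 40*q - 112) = (q - 2)/(q + 4)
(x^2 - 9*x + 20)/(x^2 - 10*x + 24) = (x - 5)/(x - 6)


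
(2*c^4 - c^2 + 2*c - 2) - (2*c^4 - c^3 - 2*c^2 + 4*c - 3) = c^3 + c^2 - 2*c + 1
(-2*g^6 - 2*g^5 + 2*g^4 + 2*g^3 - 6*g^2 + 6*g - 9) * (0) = 0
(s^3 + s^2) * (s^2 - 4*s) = s^5 - 3*s^4 - 4*s^3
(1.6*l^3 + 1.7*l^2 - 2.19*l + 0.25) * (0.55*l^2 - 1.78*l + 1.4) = 0.88*l^5 - 1.913*l^4 - 1.9905*l^3 + 6.4157*l^2 - 3.511*l + 0.35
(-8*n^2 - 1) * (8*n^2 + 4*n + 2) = -64*n^4 - 32*n^3 - 24*n^2 - 4*n - 2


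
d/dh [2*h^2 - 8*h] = 4*h - 8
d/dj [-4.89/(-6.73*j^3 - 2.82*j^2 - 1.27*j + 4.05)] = (-98.7291*j^2 - 27.5796*j - 6.2103)/(6.73*j^3 + 2.82*j^2 + 1.27*j - 4.05)^2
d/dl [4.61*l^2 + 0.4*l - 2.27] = 9.22*l + 0.4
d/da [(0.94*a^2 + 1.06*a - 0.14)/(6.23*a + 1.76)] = (5.8562*a^2 + 3.3088*a + 2.7378)/(38.8129*a^2 + 21.9296*a + 3.0976)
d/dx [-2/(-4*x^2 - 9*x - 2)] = 2*(-8*x - 9)/(4*x^2 + 9*x + 2)^2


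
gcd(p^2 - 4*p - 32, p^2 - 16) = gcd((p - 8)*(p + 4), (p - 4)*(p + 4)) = p + 4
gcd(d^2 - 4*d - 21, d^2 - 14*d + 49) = d - 7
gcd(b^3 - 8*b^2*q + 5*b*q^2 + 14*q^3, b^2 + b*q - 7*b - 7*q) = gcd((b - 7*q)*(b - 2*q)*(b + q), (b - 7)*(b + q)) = b + q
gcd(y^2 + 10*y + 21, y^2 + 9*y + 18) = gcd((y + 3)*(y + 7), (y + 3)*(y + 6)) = y + 3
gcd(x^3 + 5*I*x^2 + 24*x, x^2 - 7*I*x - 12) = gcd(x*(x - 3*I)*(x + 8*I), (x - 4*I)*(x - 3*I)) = x - 3*I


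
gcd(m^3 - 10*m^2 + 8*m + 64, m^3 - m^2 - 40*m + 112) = m - 4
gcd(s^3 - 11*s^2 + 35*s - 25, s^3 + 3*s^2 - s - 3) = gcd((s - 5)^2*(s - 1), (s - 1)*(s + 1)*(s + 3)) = s - 1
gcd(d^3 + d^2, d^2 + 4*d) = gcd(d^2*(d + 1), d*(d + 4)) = d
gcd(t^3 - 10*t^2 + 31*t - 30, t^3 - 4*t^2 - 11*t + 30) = t^2 - 7*t + 10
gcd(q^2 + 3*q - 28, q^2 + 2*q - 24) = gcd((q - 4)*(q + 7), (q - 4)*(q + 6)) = q - 4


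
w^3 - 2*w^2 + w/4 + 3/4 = (w - 3/2)*(w - 1)*(w + 1/2)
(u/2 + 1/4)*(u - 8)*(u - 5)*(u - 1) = u^4/2 - 27*u^3/4 + 23*u^2 - 27*u/4 - 10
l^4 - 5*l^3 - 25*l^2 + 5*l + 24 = (l - 8)*(l - 1)*(l + 1)*(l + 3)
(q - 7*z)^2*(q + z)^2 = q^4 - 12*q^3*z + 22*q^2*z^2 + 84*q*z^3 + 49*z^4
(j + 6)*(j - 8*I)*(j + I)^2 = j^4 + 6*j^3 - 6*I*j^3 + 15*j^2 - 36*I*j^2 + 90*j + 8*I*j + 48*I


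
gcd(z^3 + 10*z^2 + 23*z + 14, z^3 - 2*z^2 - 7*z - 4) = z + 1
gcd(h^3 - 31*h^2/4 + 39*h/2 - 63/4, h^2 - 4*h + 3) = h - 3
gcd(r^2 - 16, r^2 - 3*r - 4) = r - 4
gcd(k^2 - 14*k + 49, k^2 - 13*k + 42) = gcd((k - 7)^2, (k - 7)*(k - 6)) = k - 7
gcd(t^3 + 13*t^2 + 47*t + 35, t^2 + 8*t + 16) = 1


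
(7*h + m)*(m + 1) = 7*h*m + 7*h + m^2 + m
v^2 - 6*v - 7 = (v - 7)*(v + 1)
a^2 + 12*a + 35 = (a + 5)*(a + 7)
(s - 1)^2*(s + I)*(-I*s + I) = -I*s^4 + s^3 + 3*I*s^3 - 3*s^2 - 3*I*s^2 + 3*s + I*s - 1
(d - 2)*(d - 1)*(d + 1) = d^3 - 2*d^2 - d + 2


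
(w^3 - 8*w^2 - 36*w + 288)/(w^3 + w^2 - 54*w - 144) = (w - 6)/(w + 3)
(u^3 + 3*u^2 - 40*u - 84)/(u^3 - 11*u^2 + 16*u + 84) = (u + 7)/(u - 7)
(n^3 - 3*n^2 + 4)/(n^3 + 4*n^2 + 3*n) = (n^2 - 4*n + 4)/(n*(n + 3))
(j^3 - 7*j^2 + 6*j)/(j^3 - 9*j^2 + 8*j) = (j - 6)/(j - 8)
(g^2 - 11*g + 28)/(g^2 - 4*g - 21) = (g - 4)/(g + 3)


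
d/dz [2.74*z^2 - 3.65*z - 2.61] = 5.48*z - 3.65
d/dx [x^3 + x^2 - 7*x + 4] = 3*x^2 + 2*x - 7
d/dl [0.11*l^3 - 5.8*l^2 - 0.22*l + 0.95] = 0.33*l^2 - 11.6*l - 0.22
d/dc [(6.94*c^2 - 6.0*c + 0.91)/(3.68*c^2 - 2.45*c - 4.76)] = (5.077*c^2 - 72.7664*c + 30.7895)/(13.5424*c^4 - 18.032*c^3 - 29.0311*c^2 + 23.324*c + 22.6576)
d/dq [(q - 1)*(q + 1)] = 2*q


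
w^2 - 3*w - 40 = (w - 8)*(w + 5)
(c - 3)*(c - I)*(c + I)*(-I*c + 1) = -I*c^4 + c^3 + 3*I*c^3 - 3*c^2 - I*c^2 + c + 3*I*c - 3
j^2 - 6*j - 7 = (j - 7)*(j + 1)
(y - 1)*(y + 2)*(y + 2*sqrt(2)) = y^3 + y^2 + 2*sqrt(2)*y^2 - 2*y + 2*sqrt(2)*y - 4*sqrt(2)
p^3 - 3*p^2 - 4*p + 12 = (p - 3)*(p - 2)*(p + 2)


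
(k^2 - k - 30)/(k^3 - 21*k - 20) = (-k^2 + k + 30)/(-k^3 + 21*k + 20)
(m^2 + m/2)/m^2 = (m + 1/2)/m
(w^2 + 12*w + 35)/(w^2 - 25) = (w + 7)/(w - 5)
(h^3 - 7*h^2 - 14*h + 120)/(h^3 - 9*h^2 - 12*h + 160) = (h - 6)/(h - 8)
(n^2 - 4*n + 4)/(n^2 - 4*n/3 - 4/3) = 3*(n - 2)/(3*n + 2)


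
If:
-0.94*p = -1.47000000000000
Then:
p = 1.56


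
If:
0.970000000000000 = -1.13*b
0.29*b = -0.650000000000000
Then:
No Solution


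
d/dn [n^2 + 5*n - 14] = 2*n + 5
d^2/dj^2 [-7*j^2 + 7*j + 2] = -14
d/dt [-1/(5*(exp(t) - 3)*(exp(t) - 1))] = (exp(t) - 2)/(10*(exp(t) - 3)^2*sinh(t/2)^2)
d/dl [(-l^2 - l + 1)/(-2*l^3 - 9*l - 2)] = ((2*l + 1)*(2*l^3 + 9*l + 2) - 3*(2*l^2 + 3)*(l^2 + l - 1))/(2*l^3 + 9*l + 2)^2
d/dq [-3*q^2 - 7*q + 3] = -6*q - 7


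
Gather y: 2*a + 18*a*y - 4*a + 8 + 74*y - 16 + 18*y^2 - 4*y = -2*a + 18*y^2 + y*(18*a + 70) - 8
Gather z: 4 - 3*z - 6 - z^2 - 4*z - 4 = -z^2 - 7*z - 6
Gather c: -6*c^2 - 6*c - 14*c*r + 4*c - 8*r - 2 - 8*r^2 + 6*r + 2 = -6*c^2 + c*(-14*r - 2) - 8*r^2 - 2*r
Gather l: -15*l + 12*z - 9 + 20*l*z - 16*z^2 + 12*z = l*(20*z - 15) - 16*z^2 + 24*z - 9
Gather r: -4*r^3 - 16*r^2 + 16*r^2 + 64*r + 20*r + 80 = -4*r^3 + 84*r + 80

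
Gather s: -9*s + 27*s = 18*s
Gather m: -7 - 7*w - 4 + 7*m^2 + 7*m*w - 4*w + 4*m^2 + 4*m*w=11*m^2 + 11*m*w - 11*w - 11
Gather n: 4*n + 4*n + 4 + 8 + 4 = 8*n + 16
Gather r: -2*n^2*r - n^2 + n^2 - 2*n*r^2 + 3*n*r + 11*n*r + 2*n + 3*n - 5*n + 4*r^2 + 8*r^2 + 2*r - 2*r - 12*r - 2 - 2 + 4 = r^2*(12 - 2*n) + r*(-2*n^2 + 14*n - 12)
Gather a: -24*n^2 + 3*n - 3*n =-24*n^2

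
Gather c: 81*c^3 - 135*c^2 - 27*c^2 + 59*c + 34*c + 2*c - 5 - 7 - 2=81*c^3 - 162*c^2 + 95*c - 14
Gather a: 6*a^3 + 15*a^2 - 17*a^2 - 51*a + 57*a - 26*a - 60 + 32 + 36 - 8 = 6*a^3 - 2*a^2 - 20*a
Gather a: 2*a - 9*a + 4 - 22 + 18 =-7*a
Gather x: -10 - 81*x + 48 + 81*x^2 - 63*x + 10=81*x^2 - 144*x + 48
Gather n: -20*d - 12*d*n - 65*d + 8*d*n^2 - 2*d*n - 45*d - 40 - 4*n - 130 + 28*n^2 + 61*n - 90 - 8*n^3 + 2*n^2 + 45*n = -130*d - 8*n^3 + n^2*(8*d + 30) + n*(102 - 14*d) - 260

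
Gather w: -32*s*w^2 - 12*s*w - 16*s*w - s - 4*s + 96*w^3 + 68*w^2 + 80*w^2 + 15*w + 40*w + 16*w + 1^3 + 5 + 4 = -5*s + 96*w^3 + w^2*(148 - 32*s) + w*(71 - 28*s) + 10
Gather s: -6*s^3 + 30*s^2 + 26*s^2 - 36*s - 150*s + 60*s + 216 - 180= -6*s^3 + 56*s^2 - 126*s + 36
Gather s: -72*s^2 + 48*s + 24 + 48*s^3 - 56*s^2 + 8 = 48*s^3 - 128*s^2 + 48*s + 32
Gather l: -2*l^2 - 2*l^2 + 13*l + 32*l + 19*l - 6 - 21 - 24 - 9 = -4*l^2 + 64*l - 60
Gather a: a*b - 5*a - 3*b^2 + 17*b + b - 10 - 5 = a*(b - 5) - 3*b^2 + 18*b - 15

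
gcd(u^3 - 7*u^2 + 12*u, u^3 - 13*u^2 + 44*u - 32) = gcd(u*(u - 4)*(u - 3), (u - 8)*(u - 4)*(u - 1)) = u - 4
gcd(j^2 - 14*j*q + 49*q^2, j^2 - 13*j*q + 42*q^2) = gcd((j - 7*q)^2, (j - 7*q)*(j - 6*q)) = -j + 7*q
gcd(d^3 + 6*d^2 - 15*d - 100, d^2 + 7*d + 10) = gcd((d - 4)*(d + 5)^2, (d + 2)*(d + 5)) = d + 5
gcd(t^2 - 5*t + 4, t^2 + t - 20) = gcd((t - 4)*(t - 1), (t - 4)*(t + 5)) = t - 4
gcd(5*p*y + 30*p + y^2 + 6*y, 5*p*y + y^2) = 5*p + y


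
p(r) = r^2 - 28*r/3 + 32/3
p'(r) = 2*r - 28/3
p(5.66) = -10.12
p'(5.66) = 1.99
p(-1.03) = 21.34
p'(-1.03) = -11.39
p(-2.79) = 44.49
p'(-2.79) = -14.91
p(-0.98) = 20.77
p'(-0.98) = -11.29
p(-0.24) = 12.96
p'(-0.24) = -9.81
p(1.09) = 1.68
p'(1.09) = -7.15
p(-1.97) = 32.93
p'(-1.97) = -13.27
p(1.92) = -3.57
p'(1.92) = -5.49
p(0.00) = 10.67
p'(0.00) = -9.33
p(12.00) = 42.67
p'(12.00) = 14.67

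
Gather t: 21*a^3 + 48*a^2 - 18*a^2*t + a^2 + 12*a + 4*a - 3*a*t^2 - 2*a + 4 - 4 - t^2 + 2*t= 21*a^3 + 49*a^2 + 14*a + t^2*(-3*a - 1) + t*(2 - 18*a^2)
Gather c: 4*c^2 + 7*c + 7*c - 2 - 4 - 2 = 4*c^2 + 14*c - 8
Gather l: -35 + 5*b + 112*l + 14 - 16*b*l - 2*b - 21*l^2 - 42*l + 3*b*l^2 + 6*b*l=3*b + l^2*(3*b - 21) + l*(70 - 10*b) - 21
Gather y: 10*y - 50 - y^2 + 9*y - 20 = -y^2 + 19*y - 70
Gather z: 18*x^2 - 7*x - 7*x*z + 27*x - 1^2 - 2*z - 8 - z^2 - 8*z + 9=18*x^2 + 20*x - z^2 + z*(-7*x - 10)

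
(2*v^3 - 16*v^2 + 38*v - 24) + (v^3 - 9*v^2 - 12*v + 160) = 3*v^3 - 25*v^2 + 26*v + 136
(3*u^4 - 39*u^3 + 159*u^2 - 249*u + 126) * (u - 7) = 3*u^5 - 60*u^4 + 432*u^3 - 1362*u^2 + 1869*u - 882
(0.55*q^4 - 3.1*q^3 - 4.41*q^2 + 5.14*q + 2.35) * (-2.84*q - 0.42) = -1.562*q^5 + 8.573*q^4 + 13.8264*q^3 - 12.7454*q^2 - 8.8328*q - 0.987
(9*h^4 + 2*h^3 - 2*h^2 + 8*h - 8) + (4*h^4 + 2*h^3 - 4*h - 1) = 13*h^4 + 4*h^3 - 2*h^2 + 4*h - 9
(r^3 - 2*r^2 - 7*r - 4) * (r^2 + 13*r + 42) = r^5 + 11*r^4 + 9*r^3 - 179*r^2 - 346*r - 168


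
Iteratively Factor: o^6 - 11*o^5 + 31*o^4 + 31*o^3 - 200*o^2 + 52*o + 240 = (o + 2)*(o^5 - 13*o^4 + 57*o^3 - 83*o^2 - 34*o + 120) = (o + 1)*(o + 2)*(o^4 - 14*o^3 + 71*o^2 - 154*o + 120) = (o - 5)*(o + 1)*(o + 2)*(o^3 - 9*o^2 + 26*o - 24) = (o - 5)*(o - 2)*(o + 1)*(o + 2)*(o^2 - 7*o + 12) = (o - 5)*(o - 3)*(o - 2)*(o + 1)*(o + 2)*(o - 4)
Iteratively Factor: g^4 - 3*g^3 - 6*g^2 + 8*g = (g)*(g^3 - 3*g^2 - 6*g + 8) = g*(g + 2)*(g^2 - 5*g + 4) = g*(g - 4)*(g + 2)*(g - 1)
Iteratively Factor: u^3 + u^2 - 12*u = (u + 4)*(u^2 - 3*u) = u*(u + 4)*(u - 3)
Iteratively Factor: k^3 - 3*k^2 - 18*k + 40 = (k - 5)*(k^2 + 2*k - 8) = (k - 5)*(k + 4)*(k - 2)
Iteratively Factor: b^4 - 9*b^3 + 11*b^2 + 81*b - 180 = (b - 4)*(b^3 - 5*b^2 - 9*b + 45) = (b - 5)*(b - 4)*(b^2 - 9) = (b - 5)*(b - 4)*(b - 3)*(b + 3)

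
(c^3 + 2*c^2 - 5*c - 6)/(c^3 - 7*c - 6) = (c^2 + c - 6)/(c^2 - c - 6)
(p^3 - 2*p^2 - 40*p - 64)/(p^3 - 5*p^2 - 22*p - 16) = (p + 4)/(p + 1)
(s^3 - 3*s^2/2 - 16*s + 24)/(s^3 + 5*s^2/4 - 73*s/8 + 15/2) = 4*(s - 4)/(4*s - 5)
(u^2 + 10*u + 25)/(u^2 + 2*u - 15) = (u + 5)/(u - 3)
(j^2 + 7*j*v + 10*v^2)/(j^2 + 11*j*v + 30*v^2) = (j + 2*v)/(j + 6*v)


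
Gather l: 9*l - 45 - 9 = 9*l - 54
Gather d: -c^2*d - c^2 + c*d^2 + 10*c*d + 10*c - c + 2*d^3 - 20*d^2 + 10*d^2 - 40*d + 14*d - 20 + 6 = -c^2 + 9*c + 2*d^3 + d^2*(c - 10) + d*(-c^2 + 10*c - 26) - 14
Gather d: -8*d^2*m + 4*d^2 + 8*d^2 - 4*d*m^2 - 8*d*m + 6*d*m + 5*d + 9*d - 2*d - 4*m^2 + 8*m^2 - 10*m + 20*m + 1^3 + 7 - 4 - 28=d^2*(12 - 8*m) + d*(-4*m^2 - 2*m + 12) + 4*m^2 + 10*m - 24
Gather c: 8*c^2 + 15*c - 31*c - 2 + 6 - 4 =8*c^2 - 16*c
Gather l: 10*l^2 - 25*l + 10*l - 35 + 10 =10*l^2 - 15*l - 25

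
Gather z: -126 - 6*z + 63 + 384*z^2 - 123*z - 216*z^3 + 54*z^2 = -216*z^3 + 438*z^2 - 129*z - 63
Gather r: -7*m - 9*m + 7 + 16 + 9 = 32 - 16*m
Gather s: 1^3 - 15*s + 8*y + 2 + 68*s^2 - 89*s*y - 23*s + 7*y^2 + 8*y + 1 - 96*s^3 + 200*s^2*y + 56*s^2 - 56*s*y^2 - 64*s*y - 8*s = -96*s^3 + s^2*(200*y + 124) + s*(-56*y^2 - 153*y - 46) + 7*y^2 + 16*y + 4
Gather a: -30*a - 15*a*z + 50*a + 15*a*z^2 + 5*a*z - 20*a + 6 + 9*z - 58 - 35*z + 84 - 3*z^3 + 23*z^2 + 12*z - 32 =a*(15*z^2 - 10*z) - 3*z^3 + 23*z^2 - 14*z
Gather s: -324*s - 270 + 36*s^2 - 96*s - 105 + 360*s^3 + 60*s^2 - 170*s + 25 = 360*s^3 + 96*s^2 - 590*s - 350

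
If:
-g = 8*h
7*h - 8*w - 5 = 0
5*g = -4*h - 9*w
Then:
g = 8/5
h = -1/5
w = -4/5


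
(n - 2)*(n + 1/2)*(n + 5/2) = n^3 + n^2 - 19*n/4 - 5/2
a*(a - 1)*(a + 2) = a^3 + a^2 - 2*a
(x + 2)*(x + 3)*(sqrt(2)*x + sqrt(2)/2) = sqrt(2)*x^3 + 11*sqrt(2)*x^2/2 + 17*sqrt(2)*x/2 + 3*sqrt(2)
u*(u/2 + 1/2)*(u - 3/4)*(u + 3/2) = u^4/2 + 7*u^3/8 - 3*u^2/16 - 9*u/16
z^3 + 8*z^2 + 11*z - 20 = (z - 1)*(z + 4)*(z + 5)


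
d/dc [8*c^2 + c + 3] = 16*c + 1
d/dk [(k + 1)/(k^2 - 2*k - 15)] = (k^2 - 2*k - 2*(k - 1)*(k + 1) - 15)/(-k^2 + 2*k + 15)^2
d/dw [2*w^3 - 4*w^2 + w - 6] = 6*w^2 - 8*w + 1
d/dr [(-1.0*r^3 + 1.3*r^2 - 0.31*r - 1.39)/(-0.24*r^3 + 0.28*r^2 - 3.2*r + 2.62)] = (0.032*r^4 + 6.2512*r^3 - 12.934*r^2 + 7.5904*r - 5.2602)/(0.0576*r^6 - 0.1344*r^5 + 1.6144*r^4 - 3.0496*r^3 + 11.7072*r^2 - 16.768*r + 6.8644)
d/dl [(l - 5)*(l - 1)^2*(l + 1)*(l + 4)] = 5*l^4 - 8*l^3 - 60*l^2 + 44*l + 19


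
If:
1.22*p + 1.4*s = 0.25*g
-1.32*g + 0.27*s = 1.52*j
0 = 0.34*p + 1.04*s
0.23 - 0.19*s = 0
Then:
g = -11.29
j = 10.02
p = -3.70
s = 1.21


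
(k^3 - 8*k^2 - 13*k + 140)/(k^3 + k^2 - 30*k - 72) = (k^2 - 12*k + 35)/(k^2 - 3*k - 18)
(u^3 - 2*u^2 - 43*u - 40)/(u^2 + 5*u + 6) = (u^3 - 2*u^2 - 43*u - 40)/(u^2 + 5*u + 6)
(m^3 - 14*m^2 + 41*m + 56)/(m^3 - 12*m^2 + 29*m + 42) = (m - 8)/(m - 6)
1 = 1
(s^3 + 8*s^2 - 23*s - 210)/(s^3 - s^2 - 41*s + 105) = (s + 6)/(s - 3)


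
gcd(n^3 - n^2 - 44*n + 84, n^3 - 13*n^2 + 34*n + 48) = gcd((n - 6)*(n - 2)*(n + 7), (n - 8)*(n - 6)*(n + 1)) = n - 6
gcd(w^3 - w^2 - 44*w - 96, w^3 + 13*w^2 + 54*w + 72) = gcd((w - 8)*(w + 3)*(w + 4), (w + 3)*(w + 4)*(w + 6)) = w^2 + 7*w + 12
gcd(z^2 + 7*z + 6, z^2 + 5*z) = 1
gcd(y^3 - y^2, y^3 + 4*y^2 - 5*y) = y^2 - y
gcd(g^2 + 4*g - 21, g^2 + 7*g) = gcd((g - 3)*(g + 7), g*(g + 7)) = g + 7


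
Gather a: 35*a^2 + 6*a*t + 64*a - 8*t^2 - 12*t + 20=35*a^2 + a*(6*t + 64) - 8*t^2 - 12*t + 20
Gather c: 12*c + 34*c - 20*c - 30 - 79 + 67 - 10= 26*c - 52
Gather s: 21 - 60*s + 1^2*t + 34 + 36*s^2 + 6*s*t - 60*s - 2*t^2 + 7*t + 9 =36*s^2 + s*(6*t - 120) - 2*t^2 + 8*t + 64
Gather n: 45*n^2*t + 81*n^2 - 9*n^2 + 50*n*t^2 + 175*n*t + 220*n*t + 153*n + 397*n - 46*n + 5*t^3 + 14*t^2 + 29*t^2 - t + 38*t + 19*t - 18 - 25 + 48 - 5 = n^2*(45*t + 72) + n*(50*t^2 + 395*t + 504) + 5*t^3 + 43*t^2 + 56*t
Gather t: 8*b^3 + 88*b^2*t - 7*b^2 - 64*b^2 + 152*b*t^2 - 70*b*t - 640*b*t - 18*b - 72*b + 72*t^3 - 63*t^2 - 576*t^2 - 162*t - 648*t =8*b^3 - 71*b^2 - 90*b + 72*t^3 + t^2*(152*b - 639) + t*(88*b^2 - 710*b - 810)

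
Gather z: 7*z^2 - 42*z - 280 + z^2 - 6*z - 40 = 8*z^2 - 48*z - 320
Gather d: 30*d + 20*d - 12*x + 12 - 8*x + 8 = 50*d - 20*x + 20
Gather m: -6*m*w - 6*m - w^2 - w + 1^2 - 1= m*(-6*w - 6) - w^2 - w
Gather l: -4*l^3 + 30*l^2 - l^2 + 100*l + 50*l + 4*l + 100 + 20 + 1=-4*l^3 + 29*l^2 + 154*l + 121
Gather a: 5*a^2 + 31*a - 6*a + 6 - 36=5*a^2 + 25*a - 30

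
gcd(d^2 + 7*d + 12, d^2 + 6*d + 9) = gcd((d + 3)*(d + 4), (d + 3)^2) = d + 3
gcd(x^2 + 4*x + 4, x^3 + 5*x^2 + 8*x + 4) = x^2 + 4*x + 4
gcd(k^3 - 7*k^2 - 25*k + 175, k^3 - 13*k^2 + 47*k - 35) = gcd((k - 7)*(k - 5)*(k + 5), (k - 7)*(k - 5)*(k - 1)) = k^2 - 12*k + 35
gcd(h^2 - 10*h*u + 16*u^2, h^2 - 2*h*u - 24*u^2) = 1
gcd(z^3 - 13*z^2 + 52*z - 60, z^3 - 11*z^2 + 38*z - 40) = z^2 - 7*z + 10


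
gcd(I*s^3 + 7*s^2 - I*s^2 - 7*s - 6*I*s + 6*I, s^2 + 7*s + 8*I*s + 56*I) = 1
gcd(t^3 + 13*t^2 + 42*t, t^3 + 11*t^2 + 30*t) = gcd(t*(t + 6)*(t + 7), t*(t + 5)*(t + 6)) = t^2 + 6*t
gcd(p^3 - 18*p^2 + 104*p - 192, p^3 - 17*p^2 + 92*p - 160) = p^2 - 12*p + 32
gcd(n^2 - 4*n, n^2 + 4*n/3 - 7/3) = 1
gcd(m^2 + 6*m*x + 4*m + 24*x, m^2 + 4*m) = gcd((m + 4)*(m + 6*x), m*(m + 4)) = m + 4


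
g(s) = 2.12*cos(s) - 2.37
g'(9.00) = -0.87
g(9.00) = -4.30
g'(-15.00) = 1.38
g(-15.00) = -3.98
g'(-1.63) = 2.12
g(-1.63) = -2.50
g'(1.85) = -2.04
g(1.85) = -2.95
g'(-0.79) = 1.51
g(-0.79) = -0.88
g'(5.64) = 1.27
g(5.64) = -0.67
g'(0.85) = -1.59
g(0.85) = -0.97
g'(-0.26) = 0.55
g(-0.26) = -0.32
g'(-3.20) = -0.12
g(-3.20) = -4.49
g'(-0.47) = 0.96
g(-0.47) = -0.48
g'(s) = -2.12*sin(s)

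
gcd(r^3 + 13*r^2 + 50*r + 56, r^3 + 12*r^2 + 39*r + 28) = r^2 + 11*r + 28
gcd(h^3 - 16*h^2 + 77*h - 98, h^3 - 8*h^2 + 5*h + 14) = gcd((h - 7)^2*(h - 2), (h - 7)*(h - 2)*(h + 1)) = h^2 - 9*h + 14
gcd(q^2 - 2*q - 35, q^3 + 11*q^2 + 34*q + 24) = 1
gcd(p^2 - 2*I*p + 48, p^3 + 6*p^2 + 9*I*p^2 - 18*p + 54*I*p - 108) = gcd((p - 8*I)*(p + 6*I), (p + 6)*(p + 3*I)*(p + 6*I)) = p + 6*I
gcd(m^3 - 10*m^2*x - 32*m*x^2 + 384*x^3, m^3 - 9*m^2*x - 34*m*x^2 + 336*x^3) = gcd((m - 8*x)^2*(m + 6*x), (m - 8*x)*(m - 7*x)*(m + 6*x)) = -m^2 + 2*m*x + 48*x^2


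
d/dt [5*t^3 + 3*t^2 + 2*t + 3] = 15*t^2 + 6*t + 2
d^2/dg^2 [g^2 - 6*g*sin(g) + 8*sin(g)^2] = 6*g*sin(g) - 32*sin(g)^2 - 12*cos(g) + 18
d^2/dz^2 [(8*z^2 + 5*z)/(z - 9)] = 1386/(z^3 - 27*z^2 + 243*z - 729)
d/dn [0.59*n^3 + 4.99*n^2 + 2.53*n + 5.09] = 1.77*n^2 + 9.98*n + 2.53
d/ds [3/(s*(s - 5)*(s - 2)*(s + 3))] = 6*(-2*s^3 + 6*s^2 + 11*s - 15)/(s^2*(s^6 - 8*s^5 - 6*s^4 + 148*s^3 - 119*s^2 - 660*s + 900))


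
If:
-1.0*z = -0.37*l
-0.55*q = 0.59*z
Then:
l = 2.7027027027027*z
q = -1.07272727272727*z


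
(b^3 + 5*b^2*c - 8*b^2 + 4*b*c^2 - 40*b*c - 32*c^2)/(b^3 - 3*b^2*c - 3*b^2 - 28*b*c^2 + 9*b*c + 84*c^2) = (b^2 + b*c - 8*b - 8*c)/(b^2 - 7*b*c - 3*b + 21*c)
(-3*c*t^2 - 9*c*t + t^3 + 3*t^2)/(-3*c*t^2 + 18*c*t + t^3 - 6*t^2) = (t + 3)/(t - 6)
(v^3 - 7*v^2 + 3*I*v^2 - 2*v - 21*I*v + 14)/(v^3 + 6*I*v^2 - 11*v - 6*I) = (v - 7)/(v + 3*I)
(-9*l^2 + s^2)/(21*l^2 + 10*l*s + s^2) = (-3*l + s)/(7*l + s)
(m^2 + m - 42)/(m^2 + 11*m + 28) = (m - 6)/(m + 4)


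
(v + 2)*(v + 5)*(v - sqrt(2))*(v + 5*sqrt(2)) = v^4 + 4*sqrt(2)*v^3 + 7*v^3 + 28*sqrt(2)*v^2 - 70*v + 40*sqrt(2)*v - 100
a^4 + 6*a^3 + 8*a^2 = a^2*(a + 2)*(a + 4)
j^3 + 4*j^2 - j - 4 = (j - 1)*(j + 1)*(j + 4)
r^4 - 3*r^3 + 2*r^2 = r^2*(r - 2)*(r - 1)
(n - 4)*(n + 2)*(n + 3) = n^3 + n^2 - 14*n - 24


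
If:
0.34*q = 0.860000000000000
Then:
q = 2.53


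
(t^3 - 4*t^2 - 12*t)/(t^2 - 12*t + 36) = t*(t + 2)/(t - 6)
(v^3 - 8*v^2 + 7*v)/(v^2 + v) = (v^2 - 8*v + 7)/(v + 1)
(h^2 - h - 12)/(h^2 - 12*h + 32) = (h + 3)/(h - 8)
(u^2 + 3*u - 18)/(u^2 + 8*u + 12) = (u - 3)/(u + 2)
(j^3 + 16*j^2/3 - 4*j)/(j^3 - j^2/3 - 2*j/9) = 3*(j + 6)/(3*j + 1)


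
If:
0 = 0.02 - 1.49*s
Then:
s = 0.01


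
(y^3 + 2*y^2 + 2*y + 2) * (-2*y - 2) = -2*y^4 - 6*y^3 - 8*y^2 - 8*y - 4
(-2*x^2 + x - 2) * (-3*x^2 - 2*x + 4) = 6*x^4 + x^3 - 4*x^2 + 8*x - 8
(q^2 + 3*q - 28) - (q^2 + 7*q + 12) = -4*q - 40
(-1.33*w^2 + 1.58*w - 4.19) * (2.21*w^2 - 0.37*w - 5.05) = -2.9393*w^4 + 3.9839*w^3 - 3.128*w^2 - 6.4287*w + 21.1595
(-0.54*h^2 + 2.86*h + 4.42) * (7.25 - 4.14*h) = 2.2356*h^3 - 15.7554*h^2 + 2.4362*h + 32.045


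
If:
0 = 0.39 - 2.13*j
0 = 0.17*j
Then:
No Solution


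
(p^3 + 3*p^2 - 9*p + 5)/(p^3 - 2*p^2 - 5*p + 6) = (p^2 + 4*p - 5)/(p^2 - p - 6)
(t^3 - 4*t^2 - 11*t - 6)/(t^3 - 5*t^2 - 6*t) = (t + 1)/t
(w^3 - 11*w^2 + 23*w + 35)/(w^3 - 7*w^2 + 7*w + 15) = (w - 7)/(w - 3)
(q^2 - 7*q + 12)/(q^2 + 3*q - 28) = (q - 3)/(q + 7)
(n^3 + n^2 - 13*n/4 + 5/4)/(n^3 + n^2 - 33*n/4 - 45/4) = (2*n^2 - 3*n + 1)/(2*n^2 - 3*n - 9)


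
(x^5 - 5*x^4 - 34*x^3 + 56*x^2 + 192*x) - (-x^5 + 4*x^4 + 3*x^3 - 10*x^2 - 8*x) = 2*x^5 - 9*x^4 - 37*x^3 + 66*x^2 + 200*x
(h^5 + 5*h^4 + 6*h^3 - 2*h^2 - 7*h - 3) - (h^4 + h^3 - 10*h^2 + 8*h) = h^5 + 4*h^4 + 5*h^3 + 8*h^2 - 15*h - 3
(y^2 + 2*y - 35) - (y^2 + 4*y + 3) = -2*y - 38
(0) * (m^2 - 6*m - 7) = 0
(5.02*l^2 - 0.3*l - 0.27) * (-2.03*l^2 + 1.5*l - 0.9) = -10.1906*l^4 + 8.139*l^3 - 4.4199*l^2 - 0.135*l + 0.243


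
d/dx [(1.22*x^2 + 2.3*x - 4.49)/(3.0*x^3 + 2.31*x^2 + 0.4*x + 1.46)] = (-3.66*x^4 - 13.8*x^3 + 35.585*x^2 + 24.3062*x + 5.154)/(9.0*x^6 + 13.86*x^5 + 7.7361*x^4 + 10.608*x^3 + 6.9052*x^2 + 1.168*x + 2.1316)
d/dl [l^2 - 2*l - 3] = 2*l - 2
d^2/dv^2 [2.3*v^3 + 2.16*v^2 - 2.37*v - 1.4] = 13.8*v + 4.32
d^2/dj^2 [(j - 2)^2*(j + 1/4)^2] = 12*j^2 - 21*j + 33/8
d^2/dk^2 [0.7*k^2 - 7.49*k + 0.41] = 1.40000000000000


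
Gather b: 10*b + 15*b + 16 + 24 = 25*b + 40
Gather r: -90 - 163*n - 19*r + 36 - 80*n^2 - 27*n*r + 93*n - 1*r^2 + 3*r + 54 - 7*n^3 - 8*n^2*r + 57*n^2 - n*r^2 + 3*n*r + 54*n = -7*n^3 - 23*n^2 - 16*n + r^2*(-n - 1) + r*(-8*n^2 - 24*n - 16)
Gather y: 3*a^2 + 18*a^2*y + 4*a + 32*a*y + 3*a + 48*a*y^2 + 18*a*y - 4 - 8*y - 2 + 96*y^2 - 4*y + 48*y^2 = 3*a^2 + 7*a + y^2*(48*a + 144) + y*(18*a^2 + 50*a - 12) - 6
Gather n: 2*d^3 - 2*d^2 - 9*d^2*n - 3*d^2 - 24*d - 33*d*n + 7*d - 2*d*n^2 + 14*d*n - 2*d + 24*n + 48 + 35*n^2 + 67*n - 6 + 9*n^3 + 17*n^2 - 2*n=2*d^3 - 5*d^2 - 19*d + 9*n^3 + n^2*(52 - 2*d) + n*(-9*d^2 - 19*d + 89) + 42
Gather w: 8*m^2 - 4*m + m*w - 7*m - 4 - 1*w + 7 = 8*m^2 - 11*m + w*(m - 1) + 3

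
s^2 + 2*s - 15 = (s - 3)*(s + 5)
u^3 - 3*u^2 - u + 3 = (u - 3)*(u - 1)*(u + 1)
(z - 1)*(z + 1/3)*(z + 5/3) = z^3 + z^2 - 13*z/9 - 5/9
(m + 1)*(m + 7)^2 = m^3 + 15*m^2 + 63*m + 49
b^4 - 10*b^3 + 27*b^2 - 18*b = b*(b - 6)*(b - 3)*(b - 1)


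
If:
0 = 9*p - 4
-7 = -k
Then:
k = 7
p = 4/9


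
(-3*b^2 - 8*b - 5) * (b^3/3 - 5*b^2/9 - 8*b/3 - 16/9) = -b^5 - b^4 + 97*b^3/9 + 265*b^2/9 + 248*b/9 + 80/9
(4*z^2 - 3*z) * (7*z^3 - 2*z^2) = 28*z^5 - 29*z^4 + 6*z^3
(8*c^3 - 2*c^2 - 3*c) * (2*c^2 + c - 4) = 16*c^5 + 4*c^4 - 40*c^3 + 5*c^2 + 12*c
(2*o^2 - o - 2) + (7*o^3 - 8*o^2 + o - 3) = 7*o^3 - 6*o^2 - 5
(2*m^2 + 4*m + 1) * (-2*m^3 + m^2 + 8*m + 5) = -4*m^5 - 6*m^4 + 18*m^3 + 43*m^2 + 28*m + 5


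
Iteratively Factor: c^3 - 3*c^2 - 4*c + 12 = (c - 3)*(c^2 - 4) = (c - 3)*(c - 2)*(c + 2)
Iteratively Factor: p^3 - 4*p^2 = (p)*(p^2 - 4*p) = p^2*(p - 4)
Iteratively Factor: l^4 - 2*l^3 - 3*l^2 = (l - 3)*(l^3 + l^2) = l*(l - 3)*(l^2 + l) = l^2*(l - 3)*(l + 1)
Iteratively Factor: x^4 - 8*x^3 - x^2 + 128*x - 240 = (x + 4)*(x^3 - 12*x^2 + 47*x - 60) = (x - 4)*(x + 4)*(x^2 - 8*x + 15) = (x - 5)*(x - 4)*(x + 4)*(x - 3)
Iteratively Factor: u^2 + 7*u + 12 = (u + 3)*(u + 4)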